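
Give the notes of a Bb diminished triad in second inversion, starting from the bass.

Fb, Bb, Db

The chord tones are Bb–Db–Fb. With the fifth (Fb) lowest for second inversion: Fb, Bb, Db.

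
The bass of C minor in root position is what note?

C

C minor is C–Eb–G. Root position places the root in the bass: C.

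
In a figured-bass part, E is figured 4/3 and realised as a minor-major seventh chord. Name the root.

The figures 4/3 mean the fifth of the chord is in the bass. If E is the fifth of a minor-major seventh chord, the root is A (chord tones A–C–E–G#).

A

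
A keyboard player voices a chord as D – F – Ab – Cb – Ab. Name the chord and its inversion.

The pitch classes D, F, Ab, Cb arrange in thirds as D–F–Ab–Cb: a D diminished seventh chord.
The lowest note is D, the root of the chord, so this is root position (figured bass 7).

D diminished seventh, root position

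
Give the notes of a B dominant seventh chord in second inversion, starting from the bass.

The chord tones are B–D#–F#–A. With the fifth (F#) lowest for second inversion: F#, A, B, D#.

F#, A, B, D#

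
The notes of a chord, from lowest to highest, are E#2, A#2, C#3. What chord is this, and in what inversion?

A# minor, second inversion

Reducing to letter names: E#, A#, C#. These stack in thirds as A#–C#–E# — an A# minor triad.
E# is the fifth of A# minor; fifth in the bass means second inversion (figured bass 6/4).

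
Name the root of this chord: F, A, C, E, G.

F

F, A, C, E, G are the tones of an F major ninth chord (F–A–C–E–G), making F the root.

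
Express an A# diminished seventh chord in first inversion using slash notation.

First inversion of A# diminished seventh has the third (C#) in the bass. As a slash chord: A#dim7/C#.

A#dim7/C#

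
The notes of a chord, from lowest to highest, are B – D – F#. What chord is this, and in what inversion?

The distinct note names are B, D, F#. Stacked in thirds they read B–D–F#, which is a minor triad on B.
B is the root of B minor; root in the bass means root position (figured bass 5/3).

B minor, root position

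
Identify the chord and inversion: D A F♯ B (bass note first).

The pitch classes D, A, F#, B arrange in thirds as B–D–F#–A: a B minor seventh chord.
D is the third of B minor seventh; third in the bass means first inversion (figured bass 6/5).

B minor seventh, first inversion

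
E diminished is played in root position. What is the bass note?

In root position the root is lowest. For E diminished (E–G–Bb) that is E.

E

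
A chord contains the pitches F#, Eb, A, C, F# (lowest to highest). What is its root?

F#, Eb, A, C are the tones of an F# diminished seventh chord (F#–A–C–Eb), making F# the root.

F#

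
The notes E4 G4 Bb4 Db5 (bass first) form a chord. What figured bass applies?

The notes E, G, Bb, Db stack in thirds as E–G–Bb–Db — an E diminished seventh chord. The bass E is the root, so this is root position: figured 7.

7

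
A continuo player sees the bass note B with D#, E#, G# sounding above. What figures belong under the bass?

The notes B, D#, E#, G# stack in thirds as E#–G#–B–D# — an E# half-diminished seventh chord. The bass B is the fifth, so this is second inversion: figured 4/3.

4/3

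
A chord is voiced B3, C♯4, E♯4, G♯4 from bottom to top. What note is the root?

C#

B, C#, E#, G# are the tones of a C# dominant seventh chord (C#–E#–G#–B), making C# the root.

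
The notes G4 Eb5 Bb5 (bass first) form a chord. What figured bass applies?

6

The notes G, Eb, Bb stack in thirds as Eb–G–Bb — an Eb major triad. The bass G is the third, so this is first inversion: figured 6.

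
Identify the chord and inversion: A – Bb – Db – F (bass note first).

The distinct note names are A, Bb, Db, F. Stacked in thirds they read Bb–Db–F–A, which is a minor-major seventh chord on Bb.
The lowest note is A, the seventh of the chord, so this is third inversion (figured bass 4/2).

Bb minor-major seventh, third inversion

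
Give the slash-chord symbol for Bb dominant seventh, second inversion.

Second inversion of Bb dominant seventh has the fifth (F) in the bass. As a slash chord: Bb7/F.

Bb7/F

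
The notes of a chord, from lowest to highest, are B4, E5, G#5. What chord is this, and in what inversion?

E major, second inversion

Reducing to letter names: B, E, G#. These stack in thirds as E–G#–B — an E major triad.
With the fifth (B) in the bass, the chord is in second inversion (figured bass 6/4).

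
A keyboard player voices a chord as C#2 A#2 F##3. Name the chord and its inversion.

The pitch classes C#, A#, F## arrange in thirds as F##–A#–C#: an F## diminished triad.
C# is the fifth of F## diminished; fifth in the bass means second inversion (figured bass 6/4).

F## diminished, second inversion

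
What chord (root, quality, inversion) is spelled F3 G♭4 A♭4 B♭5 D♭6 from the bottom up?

Gb major ninth, third inversion

Reducing to letter names: F, Gb, Ab, Bb, Db. These stack in thirds as Gb–Bb–Db–F–Ab — a Gb major ninth chord.
F is the seventh of Gb major ninth; seventh in the bass means third inversion.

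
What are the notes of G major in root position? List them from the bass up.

G, B, D

G major is G–B–D. Root position puts the root (G) in the bass, with the remaining tones above: G, B, D.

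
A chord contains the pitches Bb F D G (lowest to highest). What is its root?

G

The distinct letter names are Bb, F, D, G. Arranged as a stack of thirds they read G–Bb–D–F, so G is the root (a G minor seventh chord).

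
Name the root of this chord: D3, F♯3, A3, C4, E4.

D

Reordering D, F#, A, C, E into stacked thirds gives D–F#–A–C–E; the bottom of that stack, D, is the root.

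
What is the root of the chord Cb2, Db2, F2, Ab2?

Db

The distinct letter names are Cb, Db, F, Ab. Arranged as a stack of thirds they read Db–F–Ab–Cb, so Db is the root (a Db dominant seventh chord).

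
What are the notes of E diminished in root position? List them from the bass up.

E, G, Bb

E diminished is E–G–Bb. Root position puts the root (E) in the bass, with the remaining tones above: E, G, Bb.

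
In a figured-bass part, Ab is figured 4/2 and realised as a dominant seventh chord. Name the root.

Bb

The figures 4/2 mean the seventh of the chord is in the bass. If Ab is the seventh of a dominant seventh chord, the root is Bb (chord tones Bb–D–F–Ab).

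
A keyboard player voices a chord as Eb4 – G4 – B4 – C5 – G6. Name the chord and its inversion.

C minor-major seventh, first inversion

The distinct note names are Eb, G, B, C. Stacked in thirds they read C–Eb–G–B, which is a minor-major seventh chord on C.
With the third (Eb) in the bass, the chord is in first inversion (figured bass 6/5).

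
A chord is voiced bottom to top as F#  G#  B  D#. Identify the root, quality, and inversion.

The distinct note names are F#, G#, B, D#. Stacked in thirds they read G#–B–D#–F#, which is a minor seventh chord on G#.
The lowest note is F#, the seventh of the chord, so this is third inversion (figured bass 4/2).

G# minor seventh, third inversion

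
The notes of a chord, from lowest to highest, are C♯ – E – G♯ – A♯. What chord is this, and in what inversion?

A# half-diminished seventh, first inversion

Reducing to letter names: C#, E, G#, A#. These stack in thirds as A#–C#–E–G# — an A# half-diminished seventh chord.
C# is the third of A# half-diminished seventh; third in the bass means first inversion (figured bass 6/5).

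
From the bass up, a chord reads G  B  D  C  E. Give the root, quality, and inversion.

The pitch classes G, B, D, C, E arrange in thirds as C–E–G–B–D: a C major ninth chord.
With the fifth (G) in the bass, the chord is in second inversion.

C major ninth, second inversion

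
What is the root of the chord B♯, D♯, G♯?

G#

The distinct letter names are B#, D#, G#. Arranged as a stack of thirds they read G#–B#–D#, so G# is the root (a G# major triad).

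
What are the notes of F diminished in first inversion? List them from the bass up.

Ab, Cb, F

Spelling F diminished: F–Ab–Cb. In first inversion the third is bass, giving Ab, Cb, F from the bottom.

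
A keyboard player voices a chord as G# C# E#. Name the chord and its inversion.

C# major, second inversion

Reducing to letter names: G#, C#, E#. These stack in thirds as C#–E#–G# — a C# major triad.
The lowest note is G#, the fifth of the chord, so this is second inversion (figured bass 6/4).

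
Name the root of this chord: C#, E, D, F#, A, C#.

D

The distinct letter names are C#, E, D, F#, A. Arranged as a stack of thirds they read D–F#–A–C#–E, so D is the root (a D major ninth chord).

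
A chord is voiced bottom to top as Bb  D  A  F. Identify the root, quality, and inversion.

The pitch classes Bb, D, A, F arrange in thirds as Bb–D–F–A: a Bb major seventh chord.
With the root (Bb) in the bass, the chord is in root position (figured bass 7).

Bb major seventh, root position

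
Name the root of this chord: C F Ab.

F

Reordering C, F, Ab into stacked thirds gives F–Ab–C; the bottom of that stack, F, is the root.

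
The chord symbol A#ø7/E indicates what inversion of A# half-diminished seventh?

A#ø7/E means A# half-diminished seventh with E in the bass. E is the fifth of A# half-diminished seventh (A#–C#–E–G#), so this is second inversion.

second inversion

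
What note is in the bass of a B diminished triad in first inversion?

D

The third of B diminished (B–D–F) is D; that is the bass in first inversion.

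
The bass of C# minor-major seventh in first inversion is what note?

E

C# minor-major seventh is C#–E–G#–B#. First inversion places the third in the bass: E.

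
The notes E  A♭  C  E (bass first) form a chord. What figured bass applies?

The notes E, Ab, C stack in thirds as Ab–C–E — an Ab augmented triad. The bass E is the fifth, so this is second inversion: figured 6/4.

6/4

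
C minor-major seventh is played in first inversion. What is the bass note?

C minor-major seventh is C–Eb–G–B. First inversion places the third in the bass: Eb.

Eb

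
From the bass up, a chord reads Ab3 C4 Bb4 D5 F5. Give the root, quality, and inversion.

The pitch classes Ab, C, Bb, D, F arrange in thirds as Bb–D–F–Ab–C: a Bb dominant ninth chord.
Ab is the seventh of Bb dominant ninth; seventh in the bass means third inversion.

Bb dominant ninth, third inversion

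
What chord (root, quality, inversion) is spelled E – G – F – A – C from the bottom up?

F major ninth, third inversion

Reducing to letter names: E, G, F, A, C. These stack in thirds as F–A–C–E–G — an F major ninth chord.
E is the seventh of F major ninth; seventh in the bass means third inversion.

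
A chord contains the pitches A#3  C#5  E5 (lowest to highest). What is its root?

A#

A#, C#, E are the tones of an A# diminished triad (A#–C#–E), making A# the root.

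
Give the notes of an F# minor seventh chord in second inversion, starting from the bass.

C#, E, F#, A

The chord tones are F#–A–C#–E. With the fifth (C#) lowest for second inversion: C#, E, F#, A.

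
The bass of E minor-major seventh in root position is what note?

The root of E minor-major seventh (E–G–B–D#) is E; that is the bass in root position.

E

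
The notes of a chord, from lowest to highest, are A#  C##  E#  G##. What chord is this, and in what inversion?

The distinct note names are A#, C##, E#, G##. Stacked in thirds they read A#–C##–E#–G##, which is a major seventh chord on A#.
The lowest note is A#, the root of the chord, so this is root position (figured bass 7).

A# major seventh, root position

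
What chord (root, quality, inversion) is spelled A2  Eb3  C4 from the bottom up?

Reducing to letter names: A, Eb, C. These stack in thirds as A–C–Eb — an A diminished triad.
A is the root of A diminished; root in the bass means root position (figured bass 5/3).

A diminished, root position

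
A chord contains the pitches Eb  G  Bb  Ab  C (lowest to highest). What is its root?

Ab

Eb, G, Bb, Ab, C are the tones of an Ab major ninth chord (Ab–C–Eb–G–Bb), making Ab the root.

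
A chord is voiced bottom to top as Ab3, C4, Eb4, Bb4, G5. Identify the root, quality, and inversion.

Reducing to letter names: Ab, C, Eb, Bb, G. These stack in thirds as Ab–C–Eb–G–Bb — an Ab major ninth chord.
Ab is the root of Ab major ninth; root in the bass means root position.

Ab major ninth, root position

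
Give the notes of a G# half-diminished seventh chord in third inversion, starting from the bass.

F#, G#, B, D

The chord tones are G#–B–D–F#. With the seventh (F#) lowest for third inversion: F#, G#, B, D.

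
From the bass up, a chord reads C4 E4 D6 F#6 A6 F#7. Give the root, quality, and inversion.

The distinct note names are C, E, D, F#, A. Stacked in thirds they read D–F#–A–C–E, which is a dominant ninth chord on D.
With the seventh (C) in the bass, the chord is in third inversion.

D dominant ninth, third inversion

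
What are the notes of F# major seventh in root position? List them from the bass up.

F#, A#, C#, E#

The chord tones are F#–A#–C#–E#. With the root (F#) lowest for root position: F#, A#, C#, E#.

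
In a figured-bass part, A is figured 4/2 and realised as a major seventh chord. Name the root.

Bb

The figures 4/2 mean the seventh of the chord is in the bass. If A is the seventh of a major seventh chord, the root is Bb (chord tones Bb–D–F–A).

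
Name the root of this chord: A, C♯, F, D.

The distinct letter names are A, C#, F, D. Arranged as a stack of thirds they read D–F–A–C#, so D is the root (a D minor-major seventh chord).

D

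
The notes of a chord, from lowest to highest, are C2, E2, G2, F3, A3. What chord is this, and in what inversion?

The pitch classes C, E, G, F, A arrange in thirds as F–A–C–E–G: an F major ninth chord.
The lowest note is C, the fifth of the chord, so this is second inversion.

F major ninth, second inversion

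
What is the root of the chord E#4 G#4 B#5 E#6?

E#

The distinct letter names are E#, G#, B#. Arranged as a stack of thirds they read E#–G#–B#, so E# is the root (an E# minor triad).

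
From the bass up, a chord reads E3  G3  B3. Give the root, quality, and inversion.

E minor, root position

The distinct note names are E, G, B. Stacked in thirds they read E–G–B, which is a minor triad on E.
The lowest note is E, the root of the chord, so this is root position (figured bass 5/3).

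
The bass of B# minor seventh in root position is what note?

The root of B# minor seventh (B#–D#–F##–A#) is B#; that is the bass in root position.

B#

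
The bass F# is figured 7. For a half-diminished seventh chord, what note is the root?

The figures 7 mean the root of the chord is in the bass. If F# is the root of a half-diminished seventh chord, the root is F# (chord tones F#–A–C–E).

F#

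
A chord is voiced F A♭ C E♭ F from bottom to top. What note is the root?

Reordering F, Ab, C, Eb into stacked thirds gives F–Ab–C–Eb; the bottom of that stack, F, is the root.

F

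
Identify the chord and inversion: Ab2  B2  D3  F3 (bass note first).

B diminished seventh, third inversion

The pitch classes Ab, B, D, F arrange in thirds as B–D–F–Ab: a B diminished seventh chord.
Ab is the seventh of B diminished seventh; seventh in the bass means third inversion (figured bass 4/2).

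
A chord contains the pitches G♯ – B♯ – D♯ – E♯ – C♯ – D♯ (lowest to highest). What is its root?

Reordering G#, B#, D#, E#, C# into stacked thirds gives C#–E#–G#–B#–D#; the bottom of that stack, C#, is the root.

C#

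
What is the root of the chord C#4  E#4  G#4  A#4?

A#

The distinct letter names are C#, E#, G#, A#. Arranged as a stack of thirds they read A#–C#–E#–G#, so A# is the root (an A# minor seventh chord).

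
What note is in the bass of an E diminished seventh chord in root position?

E

In root position the root is lowest. For E diminished seventh (E–G–Bb–Db) that is E.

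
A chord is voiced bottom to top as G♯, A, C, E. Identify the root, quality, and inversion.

The distinct note names are G#, A, C, E. Stacked in thirds they read A–C–E–G#, which is a minor-major seventh chord on A.
The lowest note is G#, the seventh of the chord, so this is third inversion (figured bass 4/2).

A minor-major seventh, third inversion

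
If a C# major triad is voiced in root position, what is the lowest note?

C#

In root position the root is lowest. For C# major (C#–E#–G#) that is C#.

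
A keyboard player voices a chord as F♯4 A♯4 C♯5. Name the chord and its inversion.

F# major, root position

The pitch classes F#, A#, C# arrange in thirds as F#–A#–C#: an F# major triad.
With the root (F#) in the bass, the chord is in root position (figured bass 5/3).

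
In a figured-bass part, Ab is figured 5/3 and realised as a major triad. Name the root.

Ab

The figures 5/3 mean the root of the chord is in the bass. If Ab is the root of a major triad, the root is Ab (chord tones Ab–C–Eb).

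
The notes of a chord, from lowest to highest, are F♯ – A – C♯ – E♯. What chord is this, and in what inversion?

F# minor-major seventh, root position

The pitch classes F#, A, C#, E# arrange in thirds as F#–A–C#–E#: an F# minor-major seventh chord.
With the root (F#) in the bass, the chord is in root position (figured bass 7).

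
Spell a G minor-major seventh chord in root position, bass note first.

G, Bb, D, F#

Spelling G minor-major seventh: G–Bb–D–F#. In root position the root is bass, giving G, Bb, D, F# from the bottom.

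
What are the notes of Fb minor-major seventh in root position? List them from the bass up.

The chord tones are Fb–Abb–Cb–Eb. With the root (Fb) lowest for root position: Fb, Abb, Cb, Eb.

Fb, Abb, Cb, Eb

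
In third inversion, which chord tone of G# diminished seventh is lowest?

F

The seventh of G# diminished seventh (G#–B–D–F) is F; that is the bass in third inversion.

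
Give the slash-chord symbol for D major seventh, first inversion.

Dmaj7/F#

First inversion of D major seventh has the third (F#) in the bass. As a slash chord: Dmaj7/F#.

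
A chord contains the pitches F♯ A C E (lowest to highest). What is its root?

The distinct letter names are F#, A, C, E. Arranged as a stack of thirds they read F#–A–C–E, so F# is the root (an F# half-diminished seventh chord).

F#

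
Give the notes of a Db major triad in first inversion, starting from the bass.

Db major is Db–F–Ab. First inversion puts the third (F) in the bass, with the remaining tones above: F, Ab, Db.

F, Ab, Db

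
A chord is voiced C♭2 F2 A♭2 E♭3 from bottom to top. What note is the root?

F

Reordering Cb, F, Ab, Eb into stacked thirds gives F–Ab–Cb–Eb; the bottom of that stack, F, is the root.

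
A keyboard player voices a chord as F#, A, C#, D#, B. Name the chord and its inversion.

The pitch classes F#, A, C#, D#, B arrange in thirds as B–D#–F#–A–C#: a B dominant ninth chord.
The lowest note is F#, the fifth of the chord, so this is second inversion.

B dominant ninth, second inversion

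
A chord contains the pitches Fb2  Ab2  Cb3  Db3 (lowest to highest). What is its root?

Fb, Ab, Cb, Db are the tones of a Db minor seventh chord (Db–Fb–Ab–Cb), making Db the root.

Db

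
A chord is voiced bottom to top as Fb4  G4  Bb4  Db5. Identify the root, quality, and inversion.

G diminished seventh, third inversion

The pitch classes Fb, G, Bb, Db arrange in thirds as G–Bb–Db–Fb: a G diminished seventh chord.
Fb is the seventh of G diminished seventh; seventh in the bass means third inversion (figured bass 4/2).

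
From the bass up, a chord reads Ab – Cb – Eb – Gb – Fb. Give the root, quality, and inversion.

The distinct note names are Ab, Cb, Eb, Gb, Fb. Stacked in thirds they read Fb–Ab–Cb–Eb–Gb, which is a major ninth chord on Fb.
The lowest note is Ab, the third of the chord, so this is first inversion.

Fb major ninth, first inversion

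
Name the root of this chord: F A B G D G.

Reordering F, A, B, G, D into stacked thirds gives G–B–D–F–A; the bottom of that stack, G, is the root.

G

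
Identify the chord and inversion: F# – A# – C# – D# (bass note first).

D# minor seventh, first inversion

The pitch classes F#, A#, C#, D# arrange in thirds as D#–F#–A#–C#: a D# minor seventh chord.
With the third (F#) in the bass, the chord is in first inversion (figured bass 6/5).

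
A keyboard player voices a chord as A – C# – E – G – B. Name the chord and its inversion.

A dominant ninth, root position

The pitch classes A, C#, E, G, B arrange in thirds as A–C#–E–G–B: an A dominant ninth chord.
The lowest note is A, the root of the chord, so this is root position.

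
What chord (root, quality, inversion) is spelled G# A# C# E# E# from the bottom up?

A# minor seventh, third inversion

Reducing to letter names: G#, A#, C#, E#. These stack in thirds as A#–C#–E#–G# — an A# minor seventh chord.
G# is the seventh of A# minor seventh; seventh in the bass means third inversion (figured bass 4/2).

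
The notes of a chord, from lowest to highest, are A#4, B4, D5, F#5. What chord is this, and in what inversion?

The pitch classes A#, B, D, F# arrange in thirds as B–D–F#–A#: a B minor-major seventh chord.
A# is the seventh of B minor-major seventh; seventh in the bass means third inversion (figured bass 4/2).

B minor-major seventh, third inversion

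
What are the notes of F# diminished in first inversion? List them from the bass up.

A, C, F#

F# diminished is F#–A–C. First inversion puts the third (A) in the bass, with the remaining tones above: A, C, F#.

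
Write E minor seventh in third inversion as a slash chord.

Third inversion of E minor seventh has the seventh (D) in the bass. As a slash chord: Em7/D.

Em7/D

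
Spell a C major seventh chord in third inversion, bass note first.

B, C, E, G

Spelling C major seventh: C–E–G–B. In third inversion the seventh is bass, giving B, C, E, G from the bottom.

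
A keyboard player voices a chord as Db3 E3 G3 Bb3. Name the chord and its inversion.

The pitch classes Db, E, G, Bb arrange in thirds as E–G–Bb–Db: an E diminished seventh chord.
The lowest note is Db, the seventh of the chord, so this is third inversion (figured bass 4/2).

E diminished seventh, third inversion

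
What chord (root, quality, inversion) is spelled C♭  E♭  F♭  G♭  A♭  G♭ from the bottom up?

Reducing to letter names: Cb, Eb, Fb, Gb, Ab. These stack in thirds as Fb–Ab–Cb–Eb–Gb — an Fb major ninth chord.
Cb is the fifth of Fb major ninth; fifth in the bass means second inversion.

Fb major ninth, second inversion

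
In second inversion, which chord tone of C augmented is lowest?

The fifth of C augmented (C–E–G#) is G#; that is the bass in second inversion.

G#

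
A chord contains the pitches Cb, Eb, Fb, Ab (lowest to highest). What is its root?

Cb, Eb, Fb, Ab are the tones of an Fb major seventh chord (Fb–Ab–Cb–Eb), making Fb the root.

Fb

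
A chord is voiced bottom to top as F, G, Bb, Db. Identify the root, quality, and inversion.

The pitch classes F, G, Bb, Db arrange in thirds as G–Bb–Db–F: a G half-diminished seventh chord.
The lowest note is F, the seventh of the chord, so this is third inversion (figured bass 4/2).

G half-diminished seventh, third inversion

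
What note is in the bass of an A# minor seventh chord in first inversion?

C#

A# minor seventh is A#–C#–E#–G#. First inversion places the third in the bass: C#.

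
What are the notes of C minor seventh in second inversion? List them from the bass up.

G, Bb, C, Eb

C minor seventh is C–Eb–G–Bb. Second inversion puts the fifth (G) in the bass, with the remaining tones above: G, Bb, C, Eb.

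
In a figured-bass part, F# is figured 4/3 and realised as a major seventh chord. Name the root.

The figures 4/3 mean the fifth of the chord is in the bass. If F# is the fifth of a major seventh chord, the root is B (chord tones B–D#–F#–A#).

B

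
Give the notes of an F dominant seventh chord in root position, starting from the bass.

F dominant seventh is F–A–C–Eb. Root position puts the root (F) in the bass, with the remaining tones above: F, A, C, Eb.

F, A, C, Eb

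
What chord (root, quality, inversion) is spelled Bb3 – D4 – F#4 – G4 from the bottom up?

G minor-major seventh, first inversion

Reducing to letter names: Bb, D, F#, G. These stack in thirds as G–Bb–D–F# — a G minor-major seventh chord.
The lowest note is Bb, the third of the chord, so this is first inversion (figured bass 6/5).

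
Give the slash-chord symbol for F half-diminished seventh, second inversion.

Second inversion of F half-diminished seventh has the fifth (Cb) in the bass. As a slash chord: Fø7/Cb.

Fø7/Cb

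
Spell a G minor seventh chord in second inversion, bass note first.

D, F, G, Bb

The chord tones are G–Bb–D–F. With the fifth (D) lowest for second inversion: D, F, G, Bb.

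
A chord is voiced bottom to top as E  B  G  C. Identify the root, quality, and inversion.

C major seventh, first inversion

Reducing to letter names: E, B, G, C. These stack in thirds as C–E–G–B — a C major seventh chord.
The lowest note is E, the third of the chord, so this is first inversion (figured bass 6/5).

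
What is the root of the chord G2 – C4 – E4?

C

G, C, E are the tones of a C major triad (C–E–G), making C the root.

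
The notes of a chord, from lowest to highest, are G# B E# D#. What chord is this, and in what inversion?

The pitch classes G#, B, E#, D# arrange in thirds as E#–G#–B–D#: an E# half-diminished seventh chord.
The lowest note is G#, the third of the chord, so this is first inversion (figured bass 6/5).

E# half-diminished seventh, first inversion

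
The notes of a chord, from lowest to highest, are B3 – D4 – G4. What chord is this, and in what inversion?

The distinct note names are B, D, G. Stacked in thirds they read G–B–D, which is a major triad on G.
B is the third of G major; third in the bass means first inversion (figured bass 6).

G major, first inversion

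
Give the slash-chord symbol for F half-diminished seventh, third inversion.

Fø7/Eb

Third inversion of F half-diminished seventh has the seventh (Eb) in the bass. As a slash chord: Fø7/Eb.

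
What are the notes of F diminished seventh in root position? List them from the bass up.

F, Ab, Cb, Ebb

The chord tones are F–Ab–Cb–Ebb. With the root (F) lowest for root position: F, Ab, Cb, Ebb.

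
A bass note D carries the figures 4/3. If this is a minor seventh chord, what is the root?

G

The figures 4/3 mean the fifth of the chord is in the bass. If D is the fifth of a minor seventh chord, the root is G (chord tones G–Bb–D–F).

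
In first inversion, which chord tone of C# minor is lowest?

C# minor is C#–E–G#. First inversion places the third in the bass: E.

E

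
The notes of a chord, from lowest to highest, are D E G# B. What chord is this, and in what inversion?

Reducing to letter names: D, E, G#, B. These stack in thirds as E–G#–B–D — an E dominant seventh chord.
The lowest note is D, the seventh of the chord, so this is third inversion (figured bass 4/2).

E dominant seventh, third inversion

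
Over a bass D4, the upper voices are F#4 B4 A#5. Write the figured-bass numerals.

6/5

The notes D, F#, B, A# stack in thirds as B–D–F#–A# — a B minor-major seventh chord. The bass D is the third, so this is first inversion: figured 6/5.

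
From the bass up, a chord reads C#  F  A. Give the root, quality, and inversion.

Reducing to letter names: C#, F, A. These stack in thirds as F–A–C# — an F augmented triad.
With the fifth (C#) in the bass, the chord is in second inversion (figured bass 6/4).

F augmented, second inversion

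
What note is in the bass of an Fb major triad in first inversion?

The third of Fb major (Fb–Ab–Cb) is Ab; that is the bass in first inversion.

Ab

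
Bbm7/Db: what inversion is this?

Bbm7/Db means Bb minor seventh with Db in the bass. Db is the third of Bb minor seventh (Bb–Db–F–Ab), so this is first inversion.

first inversion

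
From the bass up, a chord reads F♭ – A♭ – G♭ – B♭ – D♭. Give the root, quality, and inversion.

Gb dominant ninth, third inversion

The distinct note names are Fb, Ab, Gb, Bb, Db. Stacked in thirds they read Gb–Bb–Db–Fb–Ab, which is a dominant ninth chord on Gb.
Fb is the seventh of Gb dominant ninth; seventh in the bass means third inversion.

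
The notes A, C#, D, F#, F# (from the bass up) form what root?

The distinct letter names are A, C#, D, F#. Arranged as a stack of thirds they read D–F#–A–C#, so D is the root (a D major seventh chord).

D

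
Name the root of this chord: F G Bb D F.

F, G, Bb, D are the tones of a G minor seventh chord (G–Bb–D–F), making G the root.

G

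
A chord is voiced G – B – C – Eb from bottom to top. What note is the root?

C

G, B, C, Eb are the tones of a C minor-major seventh chord (C–Eb–G–B), making C the root.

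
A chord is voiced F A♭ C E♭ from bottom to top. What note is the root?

Reordering F, Ab, C, Eb into stacked thirds gives F–Ab–C–Eb; the bottom of that stack, F, is the root.

F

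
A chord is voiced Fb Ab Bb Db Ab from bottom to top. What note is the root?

Bb

Fb, Ab, Bb, Db are the tones of a Bb half-diminished seventh chord (Bb–Db–Fb–Ab), making Bb the root.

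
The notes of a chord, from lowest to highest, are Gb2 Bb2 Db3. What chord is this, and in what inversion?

Reducing to letter names: Gb, Bb, Db. These stack in thirds as Gb–Bb–Db — a Gb major triad.
With the root (Gb) in the bass, the chord is in root position (figured bass 5/3).

Gb major, root position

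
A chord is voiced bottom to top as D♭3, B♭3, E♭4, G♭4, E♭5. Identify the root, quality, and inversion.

The distinct note names are Db, Bb, Eb, Gb. Stacked in thirds they read Eb–Gb–Bb–Db, which is a minor seventh chord on Eb.
Db is the seventh of Eb minor seventh; seventh in the bass means third inversion (figured bass 4/2).

Eb minor seventh, third inversion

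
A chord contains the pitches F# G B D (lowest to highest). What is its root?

F#, G, B, D are the tones of a G major seventh chord (G–B–D–F#), making G the root.

G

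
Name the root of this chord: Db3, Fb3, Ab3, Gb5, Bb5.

The distinct letter names are Db, Fb, Ab, Gb, Bb. Arranged as a stack of thirds they read Gb–Bb–Db–Fb–Ab, so Gb is the root (a Gb dominant ninth chord).

Gb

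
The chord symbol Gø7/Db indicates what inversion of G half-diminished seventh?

Gø7/Db means G half-diminished seventh with Db in the bass. Db is the fifth of G half-diminished seventh (G–Bb–Db–F), so this is second inversion.

second inversion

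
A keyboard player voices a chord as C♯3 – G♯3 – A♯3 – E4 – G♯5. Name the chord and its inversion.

A# half-diminished seventh, first inversion

Reducing to letter names: C#, G#, A#, E. These stack in thirds as A#–C#–E–G# — an A# half-diminished seventh chord.
With the third (C#) in the bass, the chord is in first inversion (figured bass 6/5).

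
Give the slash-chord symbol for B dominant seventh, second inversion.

B7/F#

Second inversion of B dominant seventh has the fifth (F#) in the bass. As a slash chord: B7/F#.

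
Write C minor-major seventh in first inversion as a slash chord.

First inversion of C minor-major seventh has the third (Eb) in the bass. As a slash chord: Cm(maj7)/Eb.

Cm(maj7)/Eb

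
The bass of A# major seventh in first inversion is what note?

A# major seventh is A#–C##–E#–G##. First inversion places the third in the bass: C##.

C##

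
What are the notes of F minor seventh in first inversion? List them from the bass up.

Ab, C, Eb, F

The chord tones are F–Ab–C–Eb. With the third (Ab) lowest for first inversion: Ab, C, Eb, F.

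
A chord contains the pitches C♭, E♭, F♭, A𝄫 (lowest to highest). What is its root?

Cb, Eb, Fb, Abb are the tones of an Fb minor-major seventh chord (Fb–Abb–Cb–Eb), making Fb the root.

Fb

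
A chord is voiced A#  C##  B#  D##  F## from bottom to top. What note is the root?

B#

A#, C##, B#, D##, F## are the tones of a B# dominant ninth chord (B#–D##–F##–A#–C##), making B# the root.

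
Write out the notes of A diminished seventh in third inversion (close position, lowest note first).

Gb, A, C, Eb

The chord tones are A–C–Eb–Gb. With the seventh (Gb) lowest for third inversion: Gb, A, C, Eb.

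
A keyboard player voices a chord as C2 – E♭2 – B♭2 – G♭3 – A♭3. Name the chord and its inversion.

The pitch classes C, Eb, Bb, Gb, Ab arrange in thirds as Ab–C–Eb–Gb–Bb: an Ab dominant ninth chord.
C is the third of Ab dominant ninth; third in the bass means first inversion.

Ab dominant ninth, first inversion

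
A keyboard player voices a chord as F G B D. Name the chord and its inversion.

The pitch classes F, G, B, D arrange in thirds as G–B–D–F: a G dominant seventh chord.
With the seventh (F) in the bass, the chord is in third inversion (figured bass 4/2).

G dominant seventh, third inversion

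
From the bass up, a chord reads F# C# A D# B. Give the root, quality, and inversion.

Reducing to letter names: F#, C#, A, D#, B. These stack in thirds as B–D#–F#–A–C# — a B dominant ninth chord.
F# is the fifth of B dominant ninth; fifth in the bass means second inversion.

B dominant ninth, second inversion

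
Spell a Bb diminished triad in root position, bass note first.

The chord tones are Bb–Db–Fb. With the root (Bb) lowest for root position: Bb, Db, Fb.

Bb, Db, Fb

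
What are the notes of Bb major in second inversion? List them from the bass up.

F, Bb, D

Bb major is Bb–D–F. Second inversion puts the fifth (F) in the bass, with the remaining tones above: F, Bb, D.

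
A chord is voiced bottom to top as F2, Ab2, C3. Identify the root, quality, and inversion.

F minor, root position

Reducing to letter names: F, Ab, C. These stack in thirds as F–Ab–C — an F minor triad.
F is the root of F minor; root in the bass means root position (figured bass 5/3).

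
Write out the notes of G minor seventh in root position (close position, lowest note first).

G, Bb, D, F

Spelling G minor seventh: G–Bb–D–F. In root position the root is bass, giving G, Bb, D, F from the bottom.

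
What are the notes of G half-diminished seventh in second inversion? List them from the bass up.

G half-diminished seventh is G–Bb–Db–F. Second inversion puts the fifth (Db) in the bass, with the remaining tones above: Db, F, G, Bb.

Db, F, G, Bb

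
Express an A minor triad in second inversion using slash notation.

Am/E

Second inversion of A minor has the fifth (E) in the bass. As a slash chord: Am/E.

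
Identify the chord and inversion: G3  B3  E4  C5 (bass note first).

Reducing to letter names: G, B, E, C. These stack in thirds as C–E–G–B — a C major seventh chord.
G is the fifth of C major seventh; fifth in the bass means second inversion (figured bass 4/3).

C major seventh, second inversion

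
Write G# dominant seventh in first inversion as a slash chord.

G#7/B#

First inversion of G# dominant seventh has the third (B#) in the bass. As a slash chord: G#7/B#.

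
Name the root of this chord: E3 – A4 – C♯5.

A

E, A, C# are the tones of an A major triad (A–C#–E), making A the root.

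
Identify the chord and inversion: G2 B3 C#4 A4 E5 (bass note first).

Reducing to letter names: G, B, C#, A, E. These stack in thirds as A–C#–E–G–B — an A dominant ninth chord.
With the seventh (G) in the bass, the chord is in third inversion.

A dominant ninth, third inversion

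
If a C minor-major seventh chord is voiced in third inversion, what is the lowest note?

B

In third inversion the seventh is lowest. For C minor-major seventh (C–Eb–G–B) that is B.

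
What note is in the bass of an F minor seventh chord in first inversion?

In first inversion the third is lowest. For F minor seventh (F–Ab–C–Eb) that is Ab.

Ab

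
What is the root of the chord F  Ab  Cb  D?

Reordering F, Ab, Cb, D into stacked thirds gives D–F–Ab–Cb; the bottom of that stack, D, is the root.

D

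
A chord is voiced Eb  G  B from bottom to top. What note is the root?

The distinct letter names are Eb, G, B. Arranged as a stack of thirds they read Eb–G–B, so Eb is the root (an Eb augmented triad).

Eb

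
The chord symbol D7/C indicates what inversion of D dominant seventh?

third inversion

D7/C means D dominant seventh with C in the bass. C is the seventh of D dominant seventh (D–F#–A–C), so this is third inversion.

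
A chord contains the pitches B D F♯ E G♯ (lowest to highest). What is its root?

E

The distinct letter names are B, D, F#, E, G#. Arranged as a stack of thirds they read E–G#–B–D–F#, so E is the root (an E dominant ninth chord).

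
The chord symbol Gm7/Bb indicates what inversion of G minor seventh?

Gm7/Bb means G minor seventh with Bb in the bass. Bb is the third of G minor seventh (G–Bb–D–F), so this is first inversion.

first inversion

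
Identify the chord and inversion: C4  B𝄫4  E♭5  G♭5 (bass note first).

C diminished seventh, root position

The distinct note names are C, Bbb, Eb, Gb. Stacked in thirds they read C–Eb–Gb–Bbb, which is a diminished seventh chord on C.
The lowest note is C, the root of the chord, so this is root position (figured bass 7).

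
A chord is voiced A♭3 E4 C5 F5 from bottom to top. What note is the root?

Ab, E, C, F are the tones of an F minor-major seventh chord (F–Ab–C–E), making F the root.

F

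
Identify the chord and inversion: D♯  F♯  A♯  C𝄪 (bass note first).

The pitch classes D#, F#, A#, C## arrange in thirds as D#–F#–A#–C##: a D# minor-major seventh chord.
D# is the root of D# minor-major seventh; root in the bass means root position (figured bass 7).

D# minor-major seventh, root position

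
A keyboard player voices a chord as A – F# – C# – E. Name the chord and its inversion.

F# minor seventh, first inversion

The pitch classes A, F#, C#, E arrange in thirds as F#–A–C#–E: an F# minor seventh chord.
A is the third of F# minor seventh; third in the bass means first inversion (figured bass 6/5).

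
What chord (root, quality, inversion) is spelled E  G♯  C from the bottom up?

The pitch classes E, G#, C arrange in thirds as C–E–G#: a C augmented triad.
The lowest note is E, the third of the chord, so this is first inversion (figured bass 6).

C augmented, first inversion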